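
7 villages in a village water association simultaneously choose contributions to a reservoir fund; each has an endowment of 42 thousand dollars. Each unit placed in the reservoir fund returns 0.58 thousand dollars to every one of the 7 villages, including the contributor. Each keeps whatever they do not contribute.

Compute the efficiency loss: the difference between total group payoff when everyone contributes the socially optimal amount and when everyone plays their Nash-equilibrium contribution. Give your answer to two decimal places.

The private return per contributed unit is 0.58 < 1, so contributing 0 is dominant for every player. At the Nash equilibrium everyone keeps their 42, and the group total is 7 × 42 = 294.
Each contributed unit returns 4.060 to the group as a whole (0.58 to each of 7 players), which exceeds 1, so the social optimum is full contribution: group total = 4.060 × 294 = 1193.64.
Efficiency loss = 1193.64 − 294 = 899.64.

899.64 thousand dollars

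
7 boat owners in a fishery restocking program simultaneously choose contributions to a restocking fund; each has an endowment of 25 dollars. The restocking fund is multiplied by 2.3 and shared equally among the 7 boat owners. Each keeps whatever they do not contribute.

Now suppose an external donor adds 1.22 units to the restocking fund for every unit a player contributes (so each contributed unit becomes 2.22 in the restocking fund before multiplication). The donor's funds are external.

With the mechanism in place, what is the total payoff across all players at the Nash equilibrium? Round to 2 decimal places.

175.00 dollars

Even with the mechanism, each unit contributed returns only 2.3 × 2.22 / 7 = 0.7294 per unit of net cost, so contributing nothing is still dominant.
At the Nash equilibrium no one contributes; group total payoff = 7 × 25 = 175.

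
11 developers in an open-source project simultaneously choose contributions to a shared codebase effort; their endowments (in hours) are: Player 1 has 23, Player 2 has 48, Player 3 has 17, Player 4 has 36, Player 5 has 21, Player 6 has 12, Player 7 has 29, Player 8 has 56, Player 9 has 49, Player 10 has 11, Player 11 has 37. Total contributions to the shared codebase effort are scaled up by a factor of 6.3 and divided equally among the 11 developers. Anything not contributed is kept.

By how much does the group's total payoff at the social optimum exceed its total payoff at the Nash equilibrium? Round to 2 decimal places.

The private return per contributed unit is 6.3/11 = 0.5727 < 1 for every player regardless of endowment, so the Nash equilibrium is zero contribution and the group total is Σ E_j = 23 + 48 + 17 + 36 + 21 + 12 + 29 + 56 + 49 + 11 + 37 = 339.
Each contributed unit returns 6.300 to the group, so the social optimum is full contribution by everyone: group total = 6.300 × 339 = 2135.70.
Efficiency loss = (6.300 − 1) × 339 = 1796.70.

1796.70 hours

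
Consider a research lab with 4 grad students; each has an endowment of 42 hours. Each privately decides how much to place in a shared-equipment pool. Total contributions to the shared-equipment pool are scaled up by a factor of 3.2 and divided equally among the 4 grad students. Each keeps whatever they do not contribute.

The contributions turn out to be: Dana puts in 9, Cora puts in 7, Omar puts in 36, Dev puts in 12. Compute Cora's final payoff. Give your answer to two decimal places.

Total contributed: 9 + 7 + 36 + 12 = 64.
Each receives 3.2 × 64 / 4 = 51.20 from the shared-equipment pool.
Cora keeps 42 − 7 = 35, so Cora's payoff is 35 + 51.20 = 86.20.

86.20 hours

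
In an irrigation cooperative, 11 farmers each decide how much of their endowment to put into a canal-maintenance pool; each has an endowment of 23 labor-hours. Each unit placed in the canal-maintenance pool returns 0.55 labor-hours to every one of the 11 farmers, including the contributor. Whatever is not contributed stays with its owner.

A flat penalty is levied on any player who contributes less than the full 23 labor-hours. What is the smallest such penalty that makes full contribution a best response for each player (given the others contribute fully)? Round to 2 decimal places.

10.35 labor-hours

Given the others contribute fully, the best deviation is to contribute 0 (any partial contribution still incurs the fine and gives up units whose private return 0.55 is below 1).
Deviating from 23 to 0 saves 23 labor-hours but forfeits the deviator's share of the drop in the canal-maintenance pool: 0.55 × 23 = 12.65.
So the deviation gain is 23 − 12.65 = 10.35, and the fine must be at least 10.35 labor-hours to wipe it out.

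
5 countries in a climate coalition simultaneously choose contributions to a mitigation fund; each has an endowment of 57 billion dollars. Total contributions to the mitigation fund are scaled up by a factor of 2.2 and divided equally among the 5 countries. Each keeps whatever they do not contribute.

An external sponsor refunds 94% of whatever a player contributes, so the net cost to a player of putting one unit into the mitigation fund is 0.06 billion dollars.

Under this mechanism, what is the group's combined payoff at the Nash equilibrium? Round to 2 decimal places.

Under the mechanism each unit contributed yields (2.2/5) / 0.06 = 7.3333 back to its contributor per unit of net cost, which exceeds 1, making full contribution the dominant choice for everyone.
At the Nash equilibrium everyone contributes 57. Group total payoff = 5 × (57 × 0.94 + 2.2 × 57) = 894.90.

894.90 billion dollars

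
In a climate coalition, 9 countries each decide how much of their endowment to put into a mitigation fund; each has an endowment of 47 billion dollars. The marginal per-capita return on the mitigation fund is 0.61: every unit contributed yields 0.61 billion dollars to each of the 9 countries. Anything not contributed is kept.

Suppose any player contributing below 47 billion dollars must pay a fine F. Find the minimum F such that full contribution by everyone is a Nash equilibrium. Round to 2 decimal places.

18.33 billion dollars

Given the others contribute fully, the best deviation is to contribute 0 (any partial contribution still incurs the fine and gives up units whose private return 0.61 is below 1).
Deviating from 47 to 0 saves 47 billion dollars but forfeits the deviator's share of the drop in the mitigation fund: 0.61 × 47 = 28.67.
So the deviation gain is 47 − 28.67 = 18.33, and the fine must be at least 18.33 billion dollars to wipe it out.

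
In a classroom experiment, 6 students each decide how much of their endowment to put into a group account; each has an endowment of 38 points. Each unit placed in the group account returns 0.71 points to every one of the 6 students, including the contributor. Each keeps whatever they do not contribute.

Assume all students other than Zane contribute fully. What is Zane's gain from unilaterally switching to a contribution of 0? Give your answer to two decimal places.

Switching from a contribution of 38 to 0 lets Zane keep an extra 38 points, but lowers the group account by 38, which costs Zane their own share of that drop: 0.71 × 38 = 26.98.
Net gain = 38 − 26.98 = 11.02. The private return per contributed unit (0.71) is below 1, so free-riding is indeed the best response regardless of what the others do.

11.02 points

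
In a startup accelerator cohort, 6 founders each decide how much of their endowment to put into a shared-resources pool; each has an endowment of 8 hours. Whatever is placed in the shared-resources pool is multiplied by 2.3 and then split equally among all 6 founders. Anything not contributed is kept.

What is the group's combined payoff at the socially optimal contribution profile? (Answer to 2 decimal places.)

Each contributed unit returns 2.300 to the group as a whole (0.3833 to each of 6 players), which exceeds 1, so the social optimum is full contribution: group total = 2.300 × 48 = 110.40.

110.40 hours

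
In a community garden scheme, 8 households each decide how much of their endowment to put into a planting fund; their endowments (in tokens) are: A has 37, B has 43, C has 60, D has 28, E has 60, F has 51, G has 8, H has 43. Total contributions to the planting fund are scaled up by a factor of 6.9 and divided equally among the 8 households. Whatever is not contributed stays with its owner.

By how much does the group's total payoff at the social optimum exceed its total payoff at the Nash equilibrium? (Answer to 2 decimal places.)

1947.00 tokens

The private return per contributed unit is 6.9/8 = 0.8625 < 1 for every player regardless of endowment, so the Nash equilibrium is zero contribution and the group total is Σ E_j = 37 + 43 + 60 + 28 + 60 + 51 + 8 + 43 = 330.
Each contributed unit returns 6.900 to the group, so the social optimum is full contribution by everyone: group total = 6.900 × 330 = 2277.00.
Efficiency loss = (6.900 − 1) × 330 = 1947.00.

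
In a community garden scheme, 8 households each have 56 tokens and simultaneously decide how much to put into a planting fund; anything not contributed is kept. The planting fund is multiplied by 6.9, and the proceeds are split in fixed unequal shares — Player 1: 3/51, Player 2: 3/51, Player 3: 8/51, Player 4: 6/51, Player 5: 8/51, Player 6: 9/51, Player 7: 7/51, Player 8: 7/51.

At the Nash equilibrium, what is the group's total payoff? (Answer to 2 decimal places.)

A player with share s gets back 6.9·s per unit contributed, so full contribution is dominant for anyone with s > 1/6.9 = 0.1449 and zero contribution is dominant for anyone below.
Player 3, Player 5 and Player 6 clear that bar, contributing 56 each; the remaining 5 contribute 0. Total contributed: 168.
The planting fund pays out 6.9 × 168 = 1159.20 in total (split across the unequal shares, but the aggregate is all that matters for the group sum).
The 5 free-riders keep 56 each, adding 280. Group total = 280 + 1159.20 = 1439.20.

1439.20 tokens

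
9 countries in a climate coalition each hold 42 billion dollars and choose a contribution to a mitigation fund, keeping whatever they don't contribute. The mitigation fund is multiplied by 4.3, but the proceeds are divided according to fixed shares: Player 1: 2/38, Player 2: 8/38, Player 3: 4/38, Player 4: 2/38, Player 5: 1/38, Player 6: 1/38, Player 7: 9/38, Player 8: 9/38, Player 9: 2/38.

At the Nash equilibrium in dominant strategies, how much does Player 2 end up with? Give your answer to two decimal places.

A player with share s gets back 4.3·s per unit contributed, so full contribution is dominant for anyone with s > 1/4.3 = 0.2326 and zero contribution is dominant for anyone below.
Player 7 and Player 8 are above the threshold, contributing 42 each; the remaining 7 contribute 0. Total contributed: 84.
Player 2 keeps 42 and receives 4.3 × 84 × 8/38 = 76.04 from the mitigation fund, for a payoff of 118.04.

118.04 billion dollars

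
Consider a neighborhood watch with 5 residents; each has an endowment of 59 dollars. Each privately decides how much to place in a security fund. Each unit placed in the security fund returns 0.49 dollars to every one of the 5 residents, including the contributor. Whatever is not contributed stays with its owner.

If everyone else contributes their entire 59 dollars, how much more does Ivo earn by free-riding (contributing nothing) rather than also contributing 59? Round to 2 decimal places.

30.09 dollars

Switching from a contribution of 59 to 0 lets Ivo keep an extra 59 dollars, but lowers the security fund by 59, which costs Ivo their own share of that drop: 0.49 × 59 = 28.91.
Net gain = 59 − 28.91 = 30.09. The private return per contributed unit (0.49) is below 1, so free-riding is indeed the best response regardless of what the others do.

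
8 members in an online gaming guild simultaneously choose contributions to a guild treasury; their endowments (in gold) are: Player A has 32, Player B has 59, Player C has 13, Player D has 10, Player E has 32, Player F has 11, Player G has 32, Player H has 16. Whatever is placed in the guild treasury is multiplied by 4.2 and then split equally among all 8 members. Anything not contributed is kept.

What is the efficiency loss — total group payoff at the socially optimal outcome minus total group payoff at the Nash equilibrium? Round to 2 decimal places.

The private return per contributed unit is 4.2/8 = 0.5250 < 1 for every player regardless of endowment, so the Nash equilibrium is zero contribution and the group total is Σ E_j = 32 + 59 + 13 + 10 + 32 + 11 + 32 + 16 = 205.
Each contributed unit returns 4.200 to the group, so the social optimum is full contribution by everyone: group total = 4.200 × 205 = 861.00.
Efficiency loss = (4.200 − 1) × 205 = 656.00.

656.00 gold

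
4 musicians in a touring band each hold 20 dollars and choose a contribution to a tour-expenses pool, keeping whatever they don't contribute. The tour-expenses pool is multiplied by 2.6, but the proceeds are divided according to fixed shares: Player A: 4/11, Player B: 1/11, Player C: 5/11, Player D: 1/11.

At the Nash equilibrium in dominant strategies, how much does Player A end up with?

For player j, contributing a unit is worthwhile iff 2.6 × (j's share) ≥ 1, i.e. iff j's share is at least 0.3846.
The only share above 0.3846 is Player C's 5/11, contributing 20; the remaining 3 contribute 0. Total contributed: 20.
Player A keeps 20 and receives 2.6 × 20 × 4/11 = 18.91 from the tour-expenses pool, for a payoff of 38.91.

38.91 dollars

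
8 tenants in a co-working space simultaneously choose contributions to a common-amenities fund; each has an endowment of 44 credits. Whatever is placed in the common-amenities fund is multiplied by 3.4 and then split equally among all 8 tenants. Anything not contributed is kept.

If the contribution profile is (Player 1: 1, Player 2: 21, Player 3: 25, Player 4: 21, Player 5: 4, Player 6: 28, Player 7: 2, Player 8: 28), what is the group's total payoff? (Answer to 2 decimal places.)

Total contributed: 1 + 21 + 25 + 21 + 4 + 28 + 2 + 28 = 130; total kept: 8 × 44 − 130 = 222.
The common-amenities fund pays out 3.4 × 130 = 442.00 in aggregate.
Group total = 222 + 442.00 = 664.00.

664.00 credits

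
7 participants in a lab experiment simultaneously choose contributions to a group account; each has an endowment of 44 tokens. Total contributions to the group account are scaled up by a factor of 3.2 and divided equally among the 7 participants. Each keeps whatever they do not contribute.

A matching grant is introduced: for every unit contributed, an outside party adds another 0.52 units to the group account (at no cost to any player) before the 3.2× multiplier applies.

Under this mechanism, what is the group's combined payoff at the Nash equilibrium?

308.00 tokens

With the mechanism, a contributed unit returns 3.2 × 1.52 / 7 = 0.6949 per unit of net cost — still below 1 — so contributing 0 remains dominant for every player.
At the Nash equilibrium no one contributes; group total payoff = 7 × 44 = 308.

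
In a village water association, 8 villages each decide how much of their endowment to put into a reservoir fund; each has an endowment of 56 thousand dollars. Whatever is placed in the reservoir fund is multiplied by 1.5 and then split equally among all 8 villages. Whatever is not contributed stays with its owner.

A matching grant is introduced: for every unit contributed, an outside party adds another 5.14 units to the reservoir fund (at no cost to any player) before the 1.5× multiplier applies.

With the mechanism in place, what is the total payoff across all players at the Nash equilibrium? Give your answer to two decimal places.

With the mechanism, a contributed unit returns 1.5 × 6.14 / 8 = 1.1513 per unit of net cost to the contributor — now above 1 — so contributing fully is weakly dominant for every player.
So the Nash equilibrium is full contribution by all 8; the group earns 1.5 × 6.14 × 448 = 4126.08.

4126.08 thousand dollars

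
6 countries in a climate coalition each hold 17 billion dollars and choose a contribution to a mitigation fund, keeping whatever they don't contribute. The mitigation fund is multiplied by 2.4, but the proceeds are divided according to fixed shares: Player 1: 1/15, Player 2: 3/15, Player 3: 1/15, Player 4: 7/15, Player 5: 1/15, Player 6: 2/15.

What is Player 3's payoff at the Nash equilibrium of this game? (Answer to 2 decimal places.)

A player with share s gets back 2.4·s per unit contributed, so full contribution is dominant for anyone with s > 1/2.4 = 0.4167 and zero contribution is dominant for anyone below.
Only Player 4 (7/15) clears that bar, contributing 17; the remaining 5 contribute 0. Total contributed: 17.
Player 3 keeps 17 and receives 2.4 × 17 × 1/15 = 2.72 from the mitigation fund, for a payoff of 19.72.

19.72 billion dollars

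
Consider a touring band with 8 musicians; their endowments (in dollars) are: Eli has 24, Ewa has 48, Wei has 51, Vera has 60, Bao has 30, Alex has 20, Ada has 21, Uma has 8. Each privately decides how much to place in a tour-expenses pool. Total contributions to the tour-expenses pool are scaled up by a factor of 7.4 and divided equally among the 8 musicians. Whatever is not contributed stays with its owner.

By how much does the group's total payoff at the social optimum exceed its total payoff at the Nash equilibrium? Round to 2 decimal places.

The private return per contributed unit is 7.4/8 = 0.9250 < 1 for every player regardless of endowment, so the Nash equilibrium is zero contribution and the group total is Σ E_j = 24 + 48 + 51 + 60 + 30 + 20 + 21 + 8 = 262.
Each contributed unit returns 7.400 to the group, so the social optimum is full contribution by everyone: group total = 7.400 × 262 = 1938.80.
Efficiency loss = (7.400 − 1) × 262 = 1676.80.

1676.80 dollars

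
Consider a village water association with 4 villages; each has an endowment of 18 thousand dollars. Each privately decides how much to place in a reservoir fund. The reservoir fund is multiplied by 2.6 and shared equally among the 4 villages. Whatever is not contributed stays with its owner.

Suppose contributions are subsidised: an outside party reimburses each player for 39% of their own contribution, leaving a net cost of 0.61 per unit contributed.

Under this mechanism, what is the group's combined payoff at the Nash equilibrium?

215.28 thousand dollars

Under the mechanism each unit contributed yields (2.6/4) / 0.61 = 1.0656 back to its contributor per unit of net cost, which exceeds 1, making full contribution the dominant choice for everyone.
So the Nash equilibrium is full contribution by all 4; the group earns 4 × (18 × 0.39 + 2.6 × 18) = 215.28.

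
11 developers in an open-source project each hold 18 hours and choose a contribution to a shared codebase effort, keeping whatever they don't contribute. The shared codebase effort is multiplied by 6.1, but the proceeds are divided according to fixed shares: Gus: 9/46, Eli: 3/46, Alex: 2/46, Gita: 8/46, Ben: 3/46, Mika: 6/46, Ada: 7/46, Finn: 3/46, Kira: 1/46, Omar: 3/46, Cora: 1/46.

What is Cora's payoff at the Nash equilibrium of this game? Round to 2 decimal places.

22.77 hours

Each unit j contributes comes back to j as 6.1 × (j's share), so j prefers to contribute only if that share exceeds 1/6.1 = 0.1639; otherwise keeping the unit dominates.
The shares above 0.1639 belong to Gus and Gita, contributing 18 each; the remaining 9 contribute 0. Total contributed: 36.
Cora keeps 18 and receives 6.1 × 36 × 1/46 = 4.77 from the shared codebase effort, for a payoff of 22.77.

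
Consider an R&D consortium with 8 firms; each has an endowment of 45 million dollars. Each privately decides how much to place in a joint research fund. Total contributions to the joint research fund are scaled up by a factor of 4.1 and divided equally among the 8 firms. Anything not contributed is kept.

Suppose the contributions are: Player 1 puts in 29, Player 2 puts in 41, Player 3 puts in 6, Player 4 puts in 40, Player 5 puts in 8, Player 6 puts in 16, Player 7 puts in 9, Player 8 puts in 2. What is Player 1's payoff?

Total contributed: 29 + 41 + 6 + 40 + 8 + 16 + 9 + 2 = 151.
Each receives 4.1 × 151 / 8 = 77.39 from the joint research fund.
Player 1 keeps 45 − 29 = 16, so Player 1's payoff is 16 + 77.39 = 93.39.

93.39 million dollars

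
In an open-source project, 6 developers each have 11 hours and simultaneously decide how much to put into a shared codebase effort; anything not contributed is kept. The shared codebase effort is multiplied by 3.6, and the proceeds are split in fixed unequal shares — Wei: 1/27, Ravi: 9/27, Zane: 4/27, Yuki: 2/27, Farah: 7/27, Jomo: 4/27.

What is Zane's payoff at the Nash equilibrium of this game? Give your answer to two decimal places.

16.87 hours

For player j, contributing a unit is worthwhile iff 3.6 × (j's share) ≥ 1, i.e. iff j's share is at least 0.2778.
The only share above 0.2778 is Ravi's 9/27, contributing 11; the remaining 5 contribute 0. Total contributed: 11.
Zane keeps 11 and receives 3.6 × 11 × 4/27 = 5.87 from the shared codebase effort, for a payoff of 16.87.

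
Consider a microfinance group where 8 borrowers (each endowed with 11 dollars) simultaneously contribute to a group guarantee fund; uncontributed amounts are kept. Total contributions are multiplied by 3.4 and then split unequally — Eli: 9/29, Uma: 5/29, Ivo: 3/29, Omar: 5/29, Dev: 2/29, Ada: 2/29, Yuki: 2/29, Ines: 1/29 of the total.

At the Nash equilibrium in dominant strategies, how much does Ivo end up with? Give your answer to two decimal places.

14.87 dollars

Each unit j contributes comes back to j as 3.4 × (j's share), so j prefers to contribute only if that share exceeds 1/3.4 = 0.2941; otherwise keeping the unit dominates.
The only share above 0.2941 is Eli's 9/29, contributing 11; the remaining 7 contribute 0. Total contributed: 11.
Ivo keeps 11 and receives 3.4 × 11 × 3/29 = 3.87 from the group guarantee fund, for a payoff of 14.87.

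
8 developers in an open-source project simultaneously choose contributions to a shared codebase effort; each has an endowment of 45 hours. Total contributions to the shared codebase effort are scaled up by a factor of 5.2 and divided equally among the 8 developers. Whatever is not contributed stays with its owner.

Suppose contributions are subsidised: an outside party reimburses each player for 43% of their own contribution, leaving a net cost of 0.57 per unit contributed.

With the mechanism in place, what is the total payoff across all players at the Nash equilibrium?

2026.80 hours

Under the mechanism each unit contributed yields (5.2/8) / 0.57 = 1.1404 back to its contributor per unit of net cost, which exceeds 1, making full contribution the dominant choice for everyone.
So the Nash equilibrium is full contribution by all 8; the group earns 8 × (45 × 0.43 + 5.2 × 45) = 2026.80.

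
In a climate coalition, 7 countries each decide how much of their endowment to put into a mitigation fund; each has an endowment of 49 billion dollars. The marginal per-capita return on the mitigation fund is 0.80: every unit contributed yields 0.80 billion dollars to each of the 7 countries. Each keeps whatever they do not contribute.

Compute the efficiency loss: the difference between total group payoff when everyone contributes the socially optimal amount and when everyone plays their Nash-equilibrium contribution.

The private return per contributed unit is 0.80 < 1, so contributing 0 is dominant for every player. At the Nash equilibrium everyone keeps their 49, and the group total is 7 × 49 = 343.
Each contributed unit returns 5.600 to the group as a whole (0.80 to each of 7 players), which exceeds 1, so the social optimum is full contribution: group total = 5.600 × 343 = 1920.80.
Efficiency loss = 1920.80 − 343 = 1577.80.

1577.80 billion dollars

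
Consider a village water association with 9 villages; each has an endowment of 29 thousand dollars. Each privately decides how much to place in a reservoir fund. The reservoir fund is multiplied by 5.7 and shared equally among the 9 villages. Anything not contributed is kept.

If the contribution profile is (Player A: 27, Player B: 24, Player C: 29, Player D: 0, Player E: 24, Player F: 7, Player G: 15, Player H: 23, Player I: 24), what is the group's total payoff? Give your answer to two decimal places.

1074.10 thousand dollars

Total contributed: 27 + 24 + 29 + 0 + 24 + 7 + 15 + 23 + 24 = 173; total kept: 9 × 29 − 173 = 88.
The reservoir fund pays out 5.7 × 173 = 986.10 in aggregate.
Group total = 88 + 986.10 = 1074.10.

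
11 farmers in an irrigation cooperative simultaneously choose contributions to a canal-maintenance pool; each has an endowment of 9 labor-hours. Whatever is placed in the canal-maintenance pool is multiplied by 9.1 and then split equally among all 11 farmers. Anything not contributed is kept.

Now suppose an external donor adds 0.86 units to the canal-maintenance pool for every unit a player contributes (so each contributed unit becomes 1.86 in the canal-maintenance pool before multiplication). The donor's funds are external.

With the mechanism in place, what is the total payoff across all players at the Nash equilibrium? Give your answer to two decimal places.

1675.67 labor-hours

With the mechanism, a contributed unit returns 9.1 × 1.86 / 11 = 1.5387 per unit of net cost to the contributor — now above 1 — so contributing fully is weakly dominant for every player.
At the Nash equilibrium everyone contributes 9. Group total payoff = 9.1 × 1.86 × 99 = 1675.67.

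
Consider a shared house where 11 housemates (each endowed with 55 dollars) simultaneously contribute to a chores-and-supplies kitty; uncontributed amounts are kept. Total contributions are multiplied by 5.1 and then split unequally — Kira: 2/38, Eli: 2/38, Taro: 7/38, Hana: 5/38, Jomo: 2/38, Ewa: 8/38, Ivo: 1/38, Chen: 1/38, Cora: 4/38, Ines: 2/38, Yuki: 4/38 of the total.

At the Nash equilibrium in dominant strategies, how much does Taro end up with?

106.67 dollars

Player j's private return per contributed unit is 5.1 × (j's share). Contributing is weakly dominant for j when that share is at least 1/5.1 = 0.1961, and contributing 0 is dominant otherwise.
The only share above 0.1961 is Ewa's 8/38, contributing 55; the remaining 10 contribute 0. Total contributed: 55.
Taro keeps 55 and receives 5.1 × 55 × 7/38 = 51.67 from the chores-and-supplies kitty, for a payoff of 106.67.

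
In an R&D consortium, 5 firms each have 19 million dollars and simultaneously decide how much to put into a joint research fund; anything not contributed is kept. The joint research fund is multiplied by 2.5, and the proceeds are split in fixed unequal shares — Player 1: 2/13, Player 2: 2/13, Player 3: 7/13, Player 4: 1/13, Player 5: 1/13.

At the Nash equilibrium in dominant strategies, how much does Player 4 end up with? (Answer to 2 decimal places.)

22.65 million dollars

Player j's private return per contributed unit is 2.5 × (j's share). Contributing is weakly dominant for j when that share is at least 1/2.5 = 0.4000, and contributing 0 is dominant otherwise.
Only Player 3 (7/13) clears that bar, contributing 19; the remaining 4 contribute 0. Total contributed: 19.
Player 4 keeps 19 and receives 2.5 × 19 × 1/13 = 3.65 from the joint research fund, for a payoff of 22.65.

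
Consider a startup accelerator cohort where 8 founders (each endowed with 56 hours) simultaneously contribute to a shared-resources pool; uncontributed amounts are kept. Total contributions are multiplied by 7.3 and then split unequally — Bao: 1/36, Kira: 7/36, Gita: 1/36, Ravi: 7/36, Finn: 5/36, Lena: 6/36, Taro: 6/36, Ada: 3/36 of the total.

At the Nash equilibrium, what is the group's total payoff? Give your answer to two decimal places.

Player j's private return per contributed unit is 7.3 × (j's share). Contributing is weakly dominant for j when that share is at least 1/7.3 = 0.1370, and contributing 0 is dominant otherwise.
Kira, Ravi, Finn, Lena and Taro are above the threshold, contributing 56 each; the remaining 3 contribute 0. Total contributed: 280.
The shared-resources pool pays out 7.3 × 280 = 2044.00 in total (split across the unequal shares, but the aggregate is all that matters for the group sum).
The 3 free-riders keep 56 each, adding 168. Group total = 168 + 2044.00 = 2212.00.

2212.00 hours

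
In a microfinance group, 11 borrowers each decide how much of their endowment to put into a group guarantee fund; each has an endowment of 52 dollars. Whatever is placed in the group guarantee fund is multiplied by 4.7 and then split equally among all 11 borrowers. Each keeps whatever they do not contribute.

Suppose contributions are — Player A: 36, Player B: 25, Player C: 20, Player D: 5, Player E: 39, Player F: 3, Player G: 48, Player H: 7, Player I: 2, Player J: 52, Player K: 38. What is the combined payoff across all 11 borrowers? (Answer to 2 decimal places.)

Total contributed: 36 + 25 + 20 + 5 + 39 + 3 + 48 + 7 + 2 + 52 + 38 = 275; total kept: 11 × 52 − 275 = 297.
The group guarantee fund pays out 4.7 × 275 = 1292.50 in aggregate.
Group total = 297 + 1292.50 = 1589.50.

1589.50 dollars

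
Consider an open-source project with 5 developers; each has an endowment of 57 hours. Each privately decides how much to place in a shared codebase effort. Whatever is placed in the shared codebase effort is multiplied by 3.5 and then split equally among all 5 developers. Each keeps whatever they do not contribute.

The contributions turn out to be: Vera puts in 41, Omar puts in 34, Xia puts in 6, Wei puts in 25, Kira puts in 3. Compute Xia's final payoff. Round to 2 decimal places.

Total contributed: 41 + 34 + 6 + 25 + 3 = 109.
Each receives 3.5 × 109 / 5 = 76.30 from the shared codebase effort.
Xia keeps 57 − 6 = 51, so Xia's payoff is 51 + 76.30 = 127.30.

127.30 hours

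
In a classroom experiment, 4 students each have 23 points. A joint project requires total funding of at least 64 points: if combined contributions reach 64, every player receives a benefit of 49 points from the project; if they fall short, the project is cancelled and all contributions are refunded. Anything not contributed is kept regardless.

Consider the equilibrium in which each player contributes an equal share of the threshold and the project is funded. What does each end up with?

56 points

Equal share of the threshold: 64/4 = 16.
At this profile no one gains by cutting their contribution: any cut drops the total below 64, the project is cancelled, contributions are refunded, and the deviator ends with 23, which is less than 23 − 16 + 49 = 56. Contributing more than 16 just wastes the excess. So contributing exactly 16 is a best response.
Each player's payoff: 23 − 16 + 49 = 56.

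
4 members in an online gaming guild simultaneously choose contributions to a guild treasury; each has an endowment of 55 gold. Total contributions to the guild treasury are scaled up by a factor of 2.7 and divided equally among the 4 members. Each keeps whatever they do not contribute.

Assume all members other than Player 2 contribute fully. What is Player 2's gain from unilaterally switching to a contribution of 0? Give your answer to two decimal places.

Switching from a contribution of 55 to 0 lets Player 2 keep an extra 55 gold, but lowers the guild treasury by 55, which costs Player 2 their own share of that drop: 2.7/4 × 55 = 37.12.
Net gain = 55 − 37.12 = 17.88. The private return per contributed unit (0.6750) is below 1, so free-riding is indeed the best response regardless of what the others do.

17.88 gold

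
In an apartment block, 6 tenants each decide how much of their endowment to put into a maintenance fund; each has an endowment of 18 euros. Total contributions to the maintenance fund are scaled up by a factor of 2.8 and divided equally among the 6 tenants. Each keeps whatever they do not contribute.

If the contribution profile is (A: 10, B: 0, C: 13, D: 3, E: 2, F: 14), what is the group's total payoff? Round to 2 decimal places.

183.60 euros

Total contributed: 10 + 0 + 13 + 3 + 2 + 14 = 42; total kept: 6 × 18 − 42 = 66.
The maintenance fund pays out 2.8 × 42 = 117.60 in aggregate.
Group total = 66 + 117.60 = 183.60.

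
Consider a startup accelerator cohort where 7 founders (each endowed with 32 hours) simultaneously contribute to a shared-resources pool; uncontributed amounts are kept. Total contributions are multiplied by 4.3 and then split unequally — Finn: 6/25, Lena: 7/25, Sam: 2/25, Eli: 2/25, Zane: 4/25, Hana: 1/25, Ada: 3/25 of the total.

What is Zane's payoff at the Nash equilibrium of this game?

Each unit j contributes comes back to j as 4.3 × (j's share), so j prefers to contribute only if that share exceeds 1/4.3 = 0.2326; otherwise keeping the unit dominates.
Finn and Lena clear that bar, contributing 32 each; the remaining 5 contribute 0. Total contributed: 64.
Zane keeps 32 and receives 4.3 × 64 × 4/25 = 44.03 from the shared-resources pool, for a payoff of 76.03.

76.03 hours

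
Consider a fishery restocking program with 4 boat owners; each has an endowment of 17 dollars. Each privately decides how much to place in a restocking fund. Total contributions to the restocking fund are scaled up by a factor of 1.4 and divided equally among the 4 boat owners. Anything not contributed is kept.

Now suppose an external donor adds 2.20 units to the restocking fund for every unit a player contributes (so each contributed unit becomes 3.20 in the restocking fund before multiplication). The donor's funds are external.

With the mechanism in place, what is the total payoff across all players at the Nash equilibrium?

304.64 dollars

With the mechanism, a contributed unit returns 1.4 × 3.20 / 4 = 1.1200 per unit of net cost to the contributor — now above 1 — so contributing fully is weakly dominant for every player.
At the Nash equilibrium everyone contributes 17. Group total payoff = 1.4 × 3.20 × 68 = 304.64.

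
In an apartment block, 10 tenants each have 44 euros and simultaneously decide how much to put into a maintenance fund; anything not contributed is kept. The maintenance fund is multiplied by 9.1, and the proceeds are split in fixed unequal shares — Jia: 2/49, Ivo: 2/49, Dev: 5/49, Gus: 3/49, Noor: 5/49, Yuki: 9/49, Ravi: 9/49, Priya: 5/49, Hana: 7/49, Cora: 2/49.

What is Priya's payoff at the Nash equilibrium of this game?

For player j, contributing a unit is worthwhile iff 9.1 × (j's share) ≥ 1, i.e. iff j's share is at least 0.1099.
Yuki, Ravi and Hana are above the threshold, contributing 44 each; the remaining 7 contribute 0. Total contributed: 132.
Priya keeps 44 and receives 9.1 × 132 × 5/49 = 122.57 from the maintenance fund, for a payoff of 166.57.

166.57 euros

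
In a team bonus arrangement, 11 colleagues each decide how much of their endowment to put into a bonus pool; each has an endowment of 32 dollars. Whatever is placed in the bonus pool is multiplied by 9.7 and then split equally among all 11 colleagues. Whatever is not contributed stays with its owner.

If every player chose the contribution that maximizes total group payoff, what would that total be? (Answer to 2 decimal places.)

3414.40 dollars

Each contributed unit returns 9.700 to the group as a whole (0.8818 to each of 11 players), which exceeds 1, so the social optimum is full contribution: group total = 9.700 × 352 = 3414.40.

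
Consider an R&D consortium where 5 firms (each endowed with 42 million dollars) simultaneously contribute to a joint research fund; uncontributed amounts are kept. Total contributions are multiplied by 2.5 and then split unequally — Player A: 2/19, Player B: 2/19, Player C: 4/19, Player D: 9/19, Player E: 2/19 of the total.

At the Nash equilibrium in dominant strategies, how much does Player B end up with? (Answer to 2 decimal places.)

Player j's private return per contributed unit is 2.5 × (j's share). Contributing is weakly dominant for j when that share is at least 1/2.5 = 0.4000, and contributing 0 is dominant otherwise.
The only share above 0.4000 is Player D's 9/19, contributing 42; the remaining 4 contribute 0. Total contributed: 42.
Player B keeps 42 and receives 2.5 × 42 × 2/19 = 11.05 from the joint research fund, for a payoff of 53.05.

53.05 million dollars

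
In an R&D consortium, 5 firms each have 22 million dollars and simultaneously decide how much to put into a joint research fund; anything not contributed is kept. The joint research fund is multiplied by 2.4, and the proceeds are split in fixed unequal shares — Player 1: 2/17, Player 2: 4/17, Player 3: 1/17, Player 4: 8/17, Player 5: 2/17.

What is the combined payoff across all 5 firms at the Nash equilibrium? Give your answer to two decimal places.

140.80 million dollars

Player j's private return per contributed unit is 2.4 × (j's share). Contributing is weakly dominant for j when that share is at least 1/2.4 = 0.4167, and contributing 0 is dominant otherwise.
The only share above 0.4167 is Player 4's 8/17, contributing 22; the remaining 4 contribute 0. Total contributed: 22.
The joint research fund pays out 2.4 × 22 = 52.80 in total (split across the unequal shares, but the aggregate is all that matters for the group sum).
The 4 free-riders keep 22 each, adding 88. Group total = 88 + 52.80 = 140.80.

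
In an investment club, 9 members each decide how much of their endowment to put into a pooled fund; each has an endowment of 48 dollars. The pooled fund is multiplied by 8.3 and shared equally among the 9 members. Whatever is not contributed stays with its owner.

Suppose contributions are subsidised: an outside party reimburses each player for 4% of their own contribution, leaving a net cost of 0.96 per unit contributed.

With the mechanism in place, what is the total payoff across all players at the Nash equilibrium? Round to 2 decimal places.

432.00 dollars

With the mechanism, a contributed unit returns (8.3/9) / 0.96 = 0.9606 per unit of net cost — still below 1 — so contributing 0 remains dominant for every player.
Everyone keeps their endowment and the group total is 9 × 48 = 432.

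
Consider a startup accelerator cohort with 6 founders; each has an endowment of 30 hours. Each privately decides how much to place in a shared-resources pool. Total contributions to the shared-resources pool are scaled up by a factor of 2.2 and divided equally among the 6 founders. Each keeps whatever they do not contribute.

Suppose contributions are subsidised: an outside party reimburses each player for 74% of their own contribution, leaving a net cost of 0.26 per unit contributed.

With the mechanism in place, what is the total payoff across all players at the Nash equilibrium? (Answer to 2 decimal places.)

Under the mechanism each unit contributed yields (2.2/6) / 0.26 = 1.4103 back to its contributor per unit of net cost, which exceeds 1, making full contribution the dominant choice for everyone.
At the Nash equilibrium everyone contributes 30. Group total payoff = 6 × (30 × 0.74 + 2.2 × 30) = 529.20.

529.20 hours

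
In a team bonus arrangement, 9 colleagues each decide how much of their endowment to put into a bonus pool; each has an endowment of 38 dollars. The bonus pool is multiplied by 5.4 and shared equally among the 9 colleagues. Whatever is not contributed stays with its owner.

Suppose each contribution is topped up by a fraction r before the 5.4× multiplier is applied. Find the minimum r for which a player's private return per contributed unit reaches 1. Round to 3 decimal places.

With matching at rate r, one contributed unit becomes (1 + r) in the bonus pool and returns 5.4 × (1 + r) / 9 to the contributor.
Setting this equal to 1: 1 + r = 9/5.4 = 1.6667.
So the minimum matching rate is r = 1.6667 − 1 = 0.667.

0.667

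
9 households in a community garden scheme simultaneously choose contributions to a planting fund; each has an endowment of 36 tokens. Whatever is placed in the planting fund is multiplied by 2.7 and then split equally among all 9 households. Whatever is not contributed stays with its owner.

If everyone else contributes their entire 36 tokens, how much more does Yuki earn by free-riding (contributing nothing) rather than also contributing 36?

Switching from a contribution of 36 to 0 lets Yuki keep an extra 36 tokens, but lowers the planting fund by 36, which costs Yuki their own share of that drop: 2.7/9 × 36 = 10.80.
Net gain = 36 − 10.80 = 25.20. The private return per contributed unit (0.3000) is below 1, so free-riding is indeed the best response regardless of what the others do.

25.20 tokens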